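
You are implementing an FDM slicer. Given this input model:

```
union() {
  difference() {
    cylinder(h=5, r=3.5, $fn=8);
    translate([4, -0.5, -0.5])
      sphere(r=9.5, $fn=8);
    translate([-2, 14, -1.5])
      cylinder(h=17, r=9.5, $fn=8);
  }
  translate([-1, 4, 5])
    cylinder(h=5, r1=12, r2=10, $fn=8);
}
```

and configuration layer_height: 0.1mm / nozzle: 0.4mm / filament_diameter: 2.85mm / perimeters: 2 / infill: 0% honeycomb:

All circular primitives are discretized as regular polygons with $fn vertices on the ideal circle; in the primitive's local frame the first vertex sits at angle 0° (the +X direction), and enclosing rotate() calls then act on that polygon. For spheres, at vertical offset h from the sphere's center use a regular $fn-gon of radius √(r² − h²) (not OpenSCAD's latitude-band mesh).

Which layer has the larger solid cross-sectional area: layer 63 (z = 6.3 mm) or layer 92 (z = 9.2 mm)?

layer 63 (z = 6.3 mm)

Layer 63 (z = 6.3): the cylinder is not intersected at this z (z outside [0, 5]); the sphere at (4, -0.5): section is a regular 8-gon, circumradius = √(r²−h²) = √(9.5²−6.8²) = 6.634 (area = (8/2)·6.634²·sin(360°/8) = 124.48 mm²); the r=9.5 cylinder at (-2, 14) contributes a regular 8-gon of circumradius 9.5 (area = (8/2)·9.500²·sin(360°/8) = 255.27 mm²); Subtracting the remaining from the first: the first operand is absent here, so nothing remains; the cone at (-1, 4): at t=0.260 of its height the radius interpolates to r₁+(r₂−r₁)t = 11.480, giving a regular 8-gon of that circumradius (area = (8/2)·11.480²·sin(360°/8) = 372.76 mm²); Combining (union): only the cone at (-1, 4) is present, so the union is just that shape — area = 372.76 mm². So its area = 372.76 mm². Layer 92 (z = 9.2): the cylinder is not intersected at this z (z outside [0, 5]); the sphere at (4, -0.5) is absent (|z−center|=9.700 > r=9.5); the cylinder at (-2, 14): section is a regular 8-gon, circumradius r=9.5 (area = (8/2)·9.500²·sin(360°/8) = 255.27 mm²); Taking the first minus the rest: the first operand is absent here, so nothing remains; the cone at (-1, 4): at t=0.840 of its height the radius interpolates to r₁+(r₂−r₁)t = 10.320, giving a regular 8-gon of that circumradius (area = (8/2)·10.320²·sin(360°/8) = 301.23 mm²); Combining (union): only the cone at (-1, 4) is present, so the union is just that shape — area = 301.23 mm². So its area = 301.23 mm². Layer 63 is larger (372.76 vs 301.23 mm²).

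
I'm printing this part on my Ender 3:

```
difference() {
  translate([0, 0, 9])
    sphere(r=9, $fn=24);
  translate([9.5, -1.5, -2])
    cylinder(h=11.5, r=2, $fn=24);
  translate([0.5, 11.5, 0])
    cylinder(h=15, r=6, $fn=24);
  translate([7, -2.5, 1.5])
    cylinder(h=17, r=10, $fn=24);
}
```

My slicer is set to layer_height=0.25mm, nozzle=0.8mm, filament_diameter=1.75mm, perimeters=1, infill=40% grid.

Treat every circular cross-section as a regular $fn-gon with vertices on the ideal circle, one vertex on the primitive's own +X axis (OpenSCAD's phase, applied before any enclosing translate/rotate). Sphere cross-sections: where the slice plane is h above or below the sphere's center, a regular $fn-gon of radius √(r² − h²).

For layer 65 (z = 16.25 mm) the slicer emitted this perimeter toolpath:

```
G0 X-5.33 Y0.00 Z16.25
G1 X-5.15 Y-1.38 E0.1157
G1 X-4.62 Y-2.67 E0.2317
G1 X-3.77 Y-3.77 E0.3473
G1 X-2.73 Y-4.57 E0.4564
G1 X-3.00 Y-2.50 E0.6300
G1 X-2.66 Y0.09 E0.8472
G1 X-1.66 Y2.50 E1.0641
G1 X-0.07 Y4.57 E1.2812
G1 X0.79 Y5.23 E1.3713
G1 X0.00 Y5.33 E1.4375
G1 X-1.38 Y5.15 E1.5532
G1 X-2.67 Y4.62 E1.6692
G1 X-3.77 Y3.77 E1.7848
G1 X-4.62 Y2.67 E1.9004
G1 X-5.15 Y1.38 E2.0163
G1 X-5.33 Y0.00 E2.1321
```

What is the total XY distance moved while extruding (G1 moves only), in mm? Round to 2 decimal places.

25.64 mm

Sum the Euclidean lengths of each G1 segment: total = 25.64 mm.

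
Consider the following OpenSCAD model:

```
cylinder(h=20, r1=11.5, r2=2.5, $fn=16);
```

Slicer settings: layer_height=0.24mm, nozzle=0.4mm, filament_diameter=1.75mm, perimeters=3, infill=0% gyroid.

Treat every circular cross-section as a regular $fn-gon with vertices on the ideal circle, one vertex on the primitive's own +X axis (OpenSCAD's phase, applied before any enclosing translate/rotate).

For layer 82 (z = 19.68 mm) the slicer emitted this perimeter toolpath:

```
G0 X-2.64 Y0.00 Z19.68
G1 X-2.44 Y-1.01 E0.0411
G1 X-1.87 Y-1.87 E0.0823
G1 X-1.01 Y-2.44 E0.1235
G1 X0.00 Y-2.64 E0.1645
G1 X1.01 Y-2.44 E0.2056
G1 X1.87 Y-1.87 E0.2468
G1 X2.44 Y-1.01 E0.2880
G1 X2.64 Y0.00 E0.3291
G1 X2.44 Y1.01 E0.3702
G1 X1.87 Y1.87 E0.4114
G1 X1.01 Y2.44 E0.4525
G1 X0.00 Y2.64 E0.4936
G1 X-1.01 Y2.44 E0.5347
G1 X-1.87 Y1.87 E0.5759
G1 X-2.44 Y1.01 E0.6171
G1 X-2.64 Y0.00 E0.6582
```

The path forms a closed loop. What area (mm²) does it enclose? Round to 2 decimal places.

21.36 mm²

Apply the shoelace formula to the sequence of (X, Y) vertices; enclosed area = 21.36 mm².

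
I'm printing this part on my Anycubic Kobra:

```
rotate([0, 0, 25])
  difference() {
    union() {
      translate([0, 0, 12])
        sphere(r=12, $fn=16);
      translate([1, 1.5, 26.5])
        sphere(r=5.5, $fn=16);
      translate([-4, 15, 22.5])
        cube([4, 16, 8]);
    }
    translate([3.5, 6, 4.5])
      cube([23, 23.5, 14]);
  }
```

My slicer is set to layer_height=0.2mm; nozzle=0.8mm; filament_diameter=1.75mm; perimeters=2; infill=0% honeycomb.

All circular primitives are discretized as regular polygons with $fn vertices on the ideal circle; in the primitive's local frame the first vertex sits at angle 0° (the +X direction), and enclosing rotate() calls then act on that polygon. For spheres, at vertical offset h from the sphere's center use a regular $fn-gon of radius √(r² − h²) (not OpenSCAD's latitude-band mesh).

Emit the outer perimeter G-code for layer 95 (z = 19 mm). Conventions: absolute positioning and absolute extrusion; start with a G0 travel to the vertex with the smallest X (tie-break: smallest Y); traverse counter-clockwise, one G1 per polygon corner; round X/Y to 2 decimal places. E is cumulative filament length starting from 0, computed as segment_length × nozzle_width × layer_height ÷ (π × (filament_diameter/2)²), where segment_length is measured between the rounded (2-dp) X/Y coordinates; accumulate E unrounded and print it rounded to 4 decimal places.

At z = 19 mm: the r=12 sphere slices to a regular 16-gon of circumradius 9.747 (√(r²−h²) with h=7 from center); the sphere at (1, 1.5) does not reach this height (|z−center|=7.500 > r=5.5); the cube at (-4, 15) is not intersected at this z (z outside [22.5, 30.5]); Combining (union): only the r=12 sphere is present, so the union is just that shape — 1 connected region; the cube at (3.5, 6) is not intersected at this z (z outside [4.5, 18.5]); Subtracting the remaining from the first: none of the subtracted shapes is present at this height, so the result so far is unchanged — 1 connected region; (rotated 25° about Z; rotation is an isometry so areas/perimeters/island counts are preserved). The outline is a single polygon with 16 vertices. Extrusion per mm of travel: 0.8 × 0.2 / (π × 0.875²) = 0.066520. Accumulating E over each segment gives final E = 4.0475.

G0 X-9.74 Y-0.43 Z19.00
G1 X-8.83 Y-4.12 E0.2528
G1 X-6.58 Y-7.19 E0.5060
G1 X-3.33 Y-9.16 E0.7588
G1 X0.43 Y-9.74 E1.0119
G1 X4.12 Y-8.83 E1.2647
G1 X7.19 Y-6.58 E1.5179
G1 X9.16 Y-3.33 E1.7707
G1 X9.74 Y0.43 E2.0238
G1 X8.83 Y4.12 E2.2766
G1 X6.58 Y7.19 E2.5298
G1 X3.33 Y9.16 E2.7826
G1 X-0.43 Y9.74 E3.0357
G1 X-4.12 Y8.83 E3.2885
G1 X-7.19 Y6.58 E3.5417
G1 X-9.16 Y3.33 E3.7945
G1 X-9.74 Y-0.43 E4.0475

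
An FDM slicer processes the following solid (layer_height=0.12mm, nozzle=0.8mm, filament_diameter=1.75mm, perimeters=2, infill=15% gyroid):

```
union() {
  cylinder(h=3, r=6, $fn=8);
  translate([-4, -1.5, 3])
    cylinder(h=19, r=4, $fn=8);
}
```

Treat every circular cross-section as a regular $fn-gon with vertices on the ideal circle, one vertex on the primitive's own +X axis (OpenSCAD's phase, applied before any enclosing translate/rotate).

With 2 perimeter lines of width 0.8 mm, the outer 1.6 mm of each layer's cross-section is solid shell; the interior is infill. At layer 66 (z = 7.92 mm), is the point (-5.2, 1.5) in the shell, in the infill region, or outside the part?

shell

At z = 7.92 mm: the cylinder is not intersected at this z (z outside [0, 3]); the r=4 cylinder at (-4, -1.5) gives a regular 8-gon of circumradius 4 (constant along its height); Combining (union): only the r=4 cylinder at (-4, -1.5) is present, so the union is just that shape — 1 connected region. Overall, the cross-section is a single solid region. The nearest boundary edge runs (-4.00, 2.50)→(-6.83, 1.33); distance from the point to it = 0.46 mm. The point is inside the cross-section, 0.46 mm from the nearest boundary — within the 1.6 mm shell band (2 × 0.8).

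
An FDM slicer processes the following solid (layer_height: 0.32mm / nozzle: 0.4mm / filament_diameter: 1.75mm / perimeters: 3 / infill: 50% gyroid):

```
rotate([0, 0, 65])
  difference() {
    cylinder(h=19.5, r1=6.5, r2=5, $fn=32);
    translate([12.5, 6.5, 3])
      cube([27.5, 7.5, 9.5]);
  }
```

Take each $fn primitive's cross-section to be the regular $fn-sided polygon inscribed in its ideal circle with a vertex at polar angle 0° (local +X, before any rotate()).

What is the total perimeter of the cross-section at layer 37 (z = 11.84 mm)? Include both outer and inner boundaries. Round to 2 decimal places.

At z = 11.84 mm: the cone (r1=6.5→r2=5) has section circumradius 5.589 here — a regular 32-gon (perimeter = 2·32·5.589·sin(180°/32) = 35.06 mm); the cube at (12.5, 6.5) is present — its section is the full 27.5×7.5 rectangle (perimeter 70.00 mm); Taking the first minus the rest: starting from the cone, the 27.5×7.5 cube at (12.5, 6.5) misses the remaining region (no effect) — boundary = 35.06 mm; (whole slice rotated 65° about Z — lengths, areas and connectivity unchanged). Overall, the cross-section is a single solid region. Total boundary length (outer) = 35.06 mm.

35.06 mm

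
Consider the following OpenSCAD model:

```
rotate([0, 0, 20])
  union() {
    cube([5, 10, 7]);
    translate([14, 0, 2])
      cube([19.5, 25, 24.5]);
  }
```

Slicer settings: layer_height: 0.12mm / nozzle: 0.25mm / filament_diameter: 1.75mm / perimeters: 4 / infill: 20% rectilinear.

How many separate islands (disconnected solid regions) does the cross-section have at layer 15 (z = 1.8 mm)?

At z = 1.8 mm: the cube (footprint 5×10) is included at this height; the cube at (14, 0) is not intersected at this z (z outside [2, 26.5]); Combining (union): only the 5×10 cube is present, so the union is just that shape — 1 connected region; (rotated 20° about Z; rotation is an isometry so areas/perimeters/island counts are preserved). Overall, the cross-section is a single solid region. Island count = 1.

1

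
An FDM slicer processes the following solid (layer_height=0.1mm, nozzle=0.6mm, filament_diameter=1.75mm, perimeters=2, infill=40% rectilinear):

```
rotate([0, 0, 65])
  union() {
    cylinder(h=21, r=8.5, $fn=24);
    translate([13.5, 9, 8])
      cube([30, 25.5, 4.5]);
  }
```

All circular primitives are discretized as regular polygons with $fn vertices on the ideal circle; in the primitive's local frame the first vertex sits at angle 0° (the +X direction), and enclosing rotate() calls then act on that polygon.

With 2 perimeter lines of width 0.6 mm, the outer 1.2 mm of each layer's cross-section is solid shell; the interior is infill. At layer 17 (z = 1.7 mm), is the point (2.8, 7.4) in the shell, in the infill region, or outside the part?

At z = 1.7 mm: the r=8.5 cylinder gives a regular 24-gon of circumradius 8.5 (constant along its height); the cube at (13.5, 9) does not reach this height (z outside [8, 12.5]); Merging all regions: only the r=8.5 cylinder is present, so the union is just that shape — 1 connected region; (whole slice rotated 65° about Z — lengths, areas and connectivity unchanged). Overall, the cross-section is a single solid region. Undo the 65° rotation: the query point maps to (7.890, 0.590) in the un-rotated model frame. The nearest boundary edge runs (8.50, 0.00)→(8.21, 2.20); distance from the point to it = 0.53 mm. The point is inside the cross-section, 0.53 mm from the nearest boundary — within the 1.2 mm shell band (2 × 0.6).

shell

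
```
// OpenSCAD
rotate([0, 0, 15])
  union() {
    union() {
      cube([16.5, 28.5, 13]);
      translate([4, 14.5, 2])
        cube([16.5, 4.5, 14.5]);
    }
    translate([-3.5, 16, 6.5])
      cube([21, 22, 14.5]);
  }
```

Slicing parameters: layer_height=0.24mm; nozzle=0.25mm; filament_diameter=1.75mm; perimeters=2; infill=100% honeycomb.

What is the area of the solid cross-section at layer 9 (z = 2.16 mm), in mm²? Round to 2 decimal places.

At z = 2.16 mm: the 16.5×28.5 cube contributes its full rectangle (area 470.25 mm²); the cube at (4, 14.5) is present — its section is the full 16.5×4.5 rectangle (area 74.25 mm²); Combining (union): the regions partially overlap — summed areas 544.50 mm² minus the doubly-counted overlap 56.25 mm² gives 488.25 mm² — area = 488.25 mm²; the cube at (-3.5, 16) is absent (z outside [6.5, 21]); Combining (union): only the result so far is present, so the union is just that shape — area = 488.25 mm²; (whole slice rotated 15° about Z — lengths, areas and connectivity unchanged). Overall, the cross-section is a single solid region. Net area = 488.25 mm².

488.25 mm²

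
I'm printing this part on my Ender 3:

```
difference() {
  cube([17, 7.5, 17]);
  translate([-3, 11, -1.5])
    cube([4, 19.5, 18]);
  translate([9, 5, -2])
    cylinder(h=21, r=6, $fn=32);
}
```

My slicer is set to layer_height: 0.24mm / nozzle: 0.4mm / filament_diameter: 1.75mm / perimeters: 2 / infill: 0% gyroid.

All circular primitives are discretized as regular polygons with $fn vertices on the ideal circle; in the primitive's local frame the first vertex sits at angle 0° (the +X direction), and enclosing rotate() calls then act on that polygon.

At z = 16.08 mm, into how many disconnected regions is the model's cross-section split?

At z = 16.08 mm: the 17×7.5 cube contributes its full rectangle; the cube at (-3, 11) is present — its section is the full 4×19.5 rectangle; the r=6 cylinder at (9, 5) contributes a regular 32-gon of circumradius 6; After the difference (first − rest): starting from the 17×7.5 cube, the 4×19.5 cube at (-3, 11) misses the remaining region (no effect); the r=6 cylinder at (9, 5) partially overlaps it — only the 80.83 mm² overlap (of its 112.37 mm²) is removed, clipping the outline — 2 connected regions. The result has 2 disconnected regions.

2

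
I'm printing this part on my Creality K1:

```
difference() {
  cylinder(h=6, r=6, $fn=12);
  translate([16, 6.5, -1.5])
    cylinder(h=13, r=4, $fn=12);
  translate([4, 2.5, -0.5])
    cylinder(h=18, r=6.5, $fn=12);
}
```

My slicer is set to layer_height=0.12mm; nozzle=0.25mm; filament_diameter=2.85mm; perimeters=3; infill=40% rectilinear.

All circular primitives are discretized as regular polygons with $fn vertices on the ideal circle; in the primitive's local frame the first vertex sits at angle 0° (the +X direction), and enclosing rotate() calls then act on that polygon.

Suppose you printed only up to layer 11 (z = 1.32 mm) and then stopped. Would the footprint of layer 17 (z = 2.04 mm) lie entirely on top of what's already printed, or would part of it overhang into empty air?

Compare the two slices. At z = 1.32: the cylinder: section is a regular 12-gon, circumradius r=6 (area = (12/2)·6.000²·sin(360°/12) = 108.00 mm²); the r=4 cylinder at (16, 6.5) contributes a regular 12-gon of circumradius 4 (area = (12/2)·4.000²·sin(360°/12) = 48.00 mm²); the r=6.5 cylinder at (4, 2.5) contributes a regular 12-gon of circumradius 6.5 (area = (12/2)·6.500²·sin(360°/12) = 126.75 mm²); Taking the first minus the rest: starting from the r=6 cylinder (108.00 mm²), the r=4 cylinder at (16, 6.5) misses the remaining region (no effect); the r=6.5 cylinder at (4, 2.5) partially overlaps it — only the 60.93 mm² overlap (of its 126.75 mm²) is removed, clipping the outline — area = 47.07 mm². At z = 2.04: the cylinder: section is a regular 12-gon, circumradius r=6 (area = (12/2)·6.000²·sin(360°/12) = 108.00 mm²); the r=4 cylinder at (16, 6.5) gives a regular 12-gon of circumradius 4 (constant along its height) (area = (12/2)·4.000²·sin(360°/12) = 48.00 mm²); the r=6.5 cylinder at (4, 2.5) contributes a regular 12-gon of circumradius 6.5 (area = (12/2)·6.500²·sin(360°/12) = 126.75 mm²); Taking the first minus the rest: starting from the r=6 cylinder (108.00 mm²), the r=4 cylinder at (16, 6.5) misses the remaining region (no effect); the r=6.5 cylinder at (4, 2.5) partially overlaps it — only the 60.93 mm² overlap (of its 126.75 mm²) is removed, clipping the outline — area = 47.07 mm². Checking containment: the cross-section at z = 2.04 is a subset of the cross-section at z = 1.32.

entirely on top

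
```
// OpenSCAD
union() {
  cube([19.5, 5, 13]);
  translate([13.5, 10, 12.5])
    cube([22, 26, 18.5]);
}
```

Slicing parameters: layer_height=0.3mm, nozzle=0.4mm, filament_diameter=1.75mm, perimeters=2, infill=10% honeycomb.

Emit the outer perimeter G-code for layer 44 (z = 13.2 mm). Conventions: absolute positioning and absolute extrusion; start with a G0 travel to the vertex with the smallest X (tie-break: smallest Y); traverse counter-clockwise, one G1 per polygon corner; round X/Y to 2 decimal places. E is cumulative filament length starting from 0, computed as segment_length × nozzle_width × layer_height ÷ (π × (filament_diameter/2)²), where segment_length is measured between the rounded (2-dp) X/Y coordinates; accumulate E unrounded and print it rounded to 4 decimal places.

G0 X13.50 Y10.00 Z13.20
G1 X35.50 Y10.00 E1.0976
G1 X35.50 Y36.00 E2.3947
G1 X13.50 Y36.00 E3.4923
G1 X13.50 Y10.00 E4.7895

At z = 13.2 mm: the cube does not reach this height (z outside [0, 13]); the 22×26 cube at (13.5, 10) contributes its full rectangle; Merging all regions: only the 22×26 cube at (13.5, 10) is present, so the union is just that shape — 1 connected region. The outline is a single polygon with 4 vertices. Extrusion per mm of travel: 0.4 × 0.3 / (π × 0.875²) = 0.049890. Accumulating E over each segment gives final E = 4.7895.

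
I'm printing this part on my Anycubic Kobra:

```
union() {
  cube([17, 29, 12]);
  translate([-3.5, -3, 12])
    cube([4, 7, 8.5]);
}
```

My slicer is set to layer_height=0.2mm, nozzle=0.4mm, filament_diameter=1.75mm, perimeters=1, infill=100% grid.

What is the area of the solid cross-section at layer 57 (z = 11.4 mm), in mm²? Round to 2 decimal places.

At z = 11.4 mm: the 17×29 cube contributes its full rectangle (area 493.00 mm²); the cube at (-3.5, -3) is absent (z outside [12, 20.5]); Combining (union): only the 17×29 cube is present, so the union is just that shape — area = 493.00 mm². Overall, the cross-section is a single solid region. Net area = 493.00 mm².

493.00 mm²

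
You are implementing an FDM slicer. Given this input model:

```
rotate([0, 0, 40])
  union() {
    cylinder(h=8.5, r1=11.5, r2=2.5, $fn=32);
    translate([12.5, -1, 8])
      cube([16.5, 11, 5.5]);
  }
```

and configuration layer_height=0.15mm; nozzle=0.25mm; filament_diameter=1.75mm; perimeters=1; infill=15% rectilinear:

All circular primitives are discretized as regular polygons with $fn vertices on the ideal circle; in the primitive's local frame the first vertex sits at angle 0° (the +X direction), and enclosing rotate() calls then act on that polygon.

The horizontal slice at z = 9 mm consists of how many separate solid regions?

At z = 9 mm: the cone is absent (z outside [0, 8.5]); the cube at (12.5, -1) is present — its section is the full 16.5×11 rectangle; Taking the union: only the 16.5×11 cube at (12.5, -1) is present, so the union is just that shape — 1 connected region; (whole slice rotated 40° about Z — lengths, areas and connectivity unchanged). The result has 1 disconnected region.

1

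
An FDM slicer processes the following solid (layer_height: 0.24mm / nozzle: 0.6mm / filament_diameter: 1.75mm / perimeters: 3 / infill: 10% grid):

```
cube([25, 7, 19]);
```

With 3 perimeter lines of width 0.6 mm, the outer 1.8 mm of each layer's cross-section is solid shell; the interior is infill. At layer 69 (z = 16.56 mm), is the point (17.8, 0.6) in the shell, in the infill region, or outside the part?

At z = 16.56 mm: the 25×7 cube contributes its full rectangle. Overall, the cross-section is a single solid region. The nearest boundary edge runs (0.00, 0.00)→(25.00, 0.00); distance from the point to it = 0.60 mm. The point is inside the cross-section, 0.60 mm from the nearest boundary — within the 1.8 mm shell band (3 × 0.6).

shell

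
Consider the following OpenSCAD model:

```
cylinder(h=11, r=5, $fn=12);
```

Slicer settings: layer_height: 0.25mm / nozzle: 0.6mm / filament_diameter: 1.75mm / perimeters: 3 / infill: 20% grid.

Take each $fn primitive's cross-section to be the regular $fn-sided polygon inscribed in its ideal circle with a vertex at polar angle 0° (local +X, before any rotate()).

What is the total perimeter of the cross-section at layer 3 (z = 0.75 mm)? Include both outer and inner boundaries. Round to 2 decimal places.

31.06 mm

At z = 0.75 mm: the cylinder: section is a regular 12-gon, circumradius r=5 (perimeter = 2·12·5.000·sin(180°/12) = 31.06 mm). Overall, the cross-section is a single solid region. Total boundary length (outer) = 31.06 mm.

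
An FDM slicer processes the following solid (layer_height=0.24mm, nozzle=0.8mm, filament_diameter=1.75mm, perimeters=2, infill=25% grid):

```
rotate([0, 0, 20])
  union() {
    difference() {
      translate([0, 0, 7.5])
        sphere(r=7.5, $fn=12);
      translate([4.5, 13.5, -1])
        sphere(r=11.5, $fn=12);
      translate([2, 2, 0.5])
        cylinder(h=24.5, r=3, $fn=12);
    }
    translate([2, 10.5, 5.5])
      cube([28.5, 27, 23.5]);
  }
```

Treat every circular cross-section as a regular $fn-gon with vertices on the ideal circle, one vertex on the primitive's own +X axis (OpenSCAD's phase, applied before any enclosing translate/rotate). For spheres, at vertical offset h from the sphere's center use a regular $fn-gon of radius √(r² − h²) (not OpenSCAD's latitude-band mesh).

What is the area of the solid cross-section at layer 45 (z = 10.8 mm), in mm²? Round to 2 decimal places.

At z = 10.8 mm: the r=7.5 sphere contributes a regular 12-gon of circumradius √(7.5²−3.3²) = 6.735 (area = (12/2)·6.735²·sin(360°/12) = 136.08 mm²); the sphere at (4.5, 13.5) is absent (|z−center|=11.800 > r=11.5); the r=3 cylinder at (2, 2) gives a regular 12-gon of circumradius 3 (constant along its height) (area = (12/2)·3.000²·sin(360°/12) = 27.00 mm²); Taking the first minus the rest: starting from the r=7.5 sphere (136.08 mm²), the r=3 cylinder at (2, 2) lies wholly inside it (removes its full 27.00 mm² and its 18.63 mm outline becomes a hole wall) — area = 109.08 mm²; the cube at (2, 10.5) is present — its section is the full 28.5×27 rectangle (area 769.50 mm²); Taking the union: the 2 present regions are separate (no shared area or edge), so areas and boundary lengths simply add and each stays a separate island — area = 878.58 mm²; (rotated 20° about Z; rotation is an isometry so areas/perimeters/island counts are preserved). Overall, the cross-section has 2 separate islands and 1 hole. Net area = 878.58 mm².

878.58 mm²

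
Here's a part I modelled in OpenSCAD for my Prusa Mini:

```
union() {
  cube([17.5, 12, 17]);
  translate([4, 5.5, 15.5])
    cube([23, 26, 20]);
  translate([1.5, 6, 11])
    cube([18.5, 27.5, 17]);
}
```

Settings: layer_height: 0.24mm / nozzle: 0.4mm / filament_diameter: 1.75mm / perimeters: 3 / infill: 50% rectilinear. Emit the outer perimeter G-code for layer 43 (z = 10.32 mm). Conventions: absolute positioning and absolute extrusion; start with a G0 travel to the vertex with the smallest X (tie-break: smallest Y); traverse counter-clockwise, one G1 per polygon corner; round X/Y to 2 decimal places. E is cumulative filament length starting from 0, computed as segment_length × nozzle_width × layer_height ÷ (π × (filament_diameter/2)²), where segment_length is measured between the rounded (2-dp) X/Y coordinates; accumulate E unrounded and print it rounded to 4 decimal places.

At z = 10.32 mm: the cube (footprint 17.5×12) is included at this height; the cube at (4, 5.5) is not intersected at this z (z outside [15.5, 35.5]); the cube at (1.5, 6) is absent (z outside [11, 28]); Combining (union): only the 17.5×12 cube is present, so the union is just that shape — 1 connected region. The outline is a single polygon with 4 vertices. Extrusion per mm of travel: 0.4 × 0.24 / (π × 0.875²) = 0.039912. Accumulating E over each segment gives final E = 2.3548.

G0 X0.00 Y0.00 Z10.32
G1 X17.50 Y0.00 E0.6985
G1 X17.50 Y12.00 E1.1774
G1 X0.00 Y12.00 E1.8759
G1 X0.00 Y0.00 E2.3548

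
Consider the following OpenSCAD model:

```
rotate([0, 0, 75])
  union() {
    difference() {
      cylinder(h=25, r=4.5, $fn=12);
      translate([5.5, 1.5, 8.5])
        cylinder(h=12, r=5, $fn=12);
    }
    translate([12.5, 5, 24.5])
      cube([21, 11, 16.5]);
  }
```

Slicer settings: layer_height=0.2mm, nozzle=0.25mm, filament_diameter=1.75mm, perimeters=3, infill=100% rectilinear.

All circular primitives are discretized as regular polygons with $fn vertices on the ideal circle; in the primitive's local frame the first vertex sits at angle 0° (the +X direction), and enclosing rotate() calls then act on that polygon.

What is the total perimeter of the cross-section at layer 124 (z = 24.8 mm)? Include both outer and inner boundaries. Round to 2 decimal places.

At z = 24.8 mm: the r=4.5 cylinder contributes a regular 12-gon of circumradius 4.5 (perimeter = 2·12·4.500·sin(180°/12) = 27.95 mm); the cylinder at (5.5, 1.5) is not intersected at this z (z outside [8.5, 20.5]); Subtracting the remaining from the first: none of the subtracted shapes is present at this height, so the r=4.5 cylinder is unchanged — boundary = 27.95 mm; the cube at (12.5, 5) is present — its section is the full 21×11 rectangle (perimeter 64.00 mm); Combining (union): the 2 present regions are separate (no shared area or edge), so areas and boundary lengths simply add and each stays a separate island — boundary = 91.95 mm; (rotated 75° about Z; rotation is an isometry so areas/perimeters/island counts are preserved). Overall, the cross-section has 2 separate islands. Total boundary length (outer) = 91.95 mm.

91.95 mm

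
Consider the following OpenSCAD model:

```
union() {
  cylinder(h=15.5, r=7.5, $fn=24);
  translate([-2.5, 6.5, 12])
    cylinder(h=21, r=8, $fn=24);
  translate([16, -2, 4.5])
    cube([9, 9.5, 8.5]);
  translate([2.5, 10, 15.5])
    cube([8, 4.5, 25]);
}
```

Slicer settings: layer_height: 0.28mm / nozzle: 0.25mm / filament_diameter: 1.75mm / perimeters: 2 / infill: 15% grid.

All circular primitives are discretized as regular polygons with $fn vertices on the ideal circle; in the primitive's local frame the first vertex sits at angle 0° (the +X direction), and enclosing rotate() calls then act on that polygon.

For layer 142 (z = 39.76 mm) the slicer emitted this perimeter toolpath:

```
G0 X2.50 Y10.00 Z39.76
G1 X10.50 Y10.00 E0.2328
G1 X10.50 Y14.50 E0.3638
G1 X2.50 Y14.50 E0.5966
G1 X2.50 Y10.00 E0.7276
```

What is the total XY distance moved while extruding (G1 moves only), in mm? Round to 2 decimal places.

Sum the Euclidean lengths of each G1 segment: total = 25.00 mm.

25.00 mm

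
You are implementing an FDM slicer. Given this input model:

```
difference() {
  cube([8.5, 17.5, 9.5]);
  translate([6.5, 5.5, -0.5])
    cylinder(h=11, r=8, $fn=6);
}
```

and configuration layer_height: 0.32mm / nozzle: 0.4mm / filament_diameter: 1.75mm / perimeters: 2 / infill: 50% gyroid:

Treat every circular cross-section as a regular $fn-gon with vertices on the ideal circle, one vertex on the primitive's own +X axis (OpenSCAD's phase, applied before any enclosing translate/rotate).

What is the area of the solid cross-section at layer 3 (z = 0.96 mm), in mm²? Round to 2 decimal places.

50.95 mm²

At z = 0.96 mm: the 8.5×17.5 cube contributes its full rectangle (area 148.75 mm²); the cylinder at (6.5, 5.5): section is a regular 6-gon, circumradius r=8 (area = (6/2)·8.000²·sin(360°/6) = 166.28 mm²); Subtracting the remaining from the first: starting from the 8.5×17.5 cube (148.75 mm²), the r=8 cylinder at (6.5, 5.5) partially overlaps it — only the 97.80 mm² overlap (of its 166.28 mm²) is removed, clipping the outline — area = 50.95 mm². Overall, the cross-section has 2 separate islands. Net area = 50.95 mm².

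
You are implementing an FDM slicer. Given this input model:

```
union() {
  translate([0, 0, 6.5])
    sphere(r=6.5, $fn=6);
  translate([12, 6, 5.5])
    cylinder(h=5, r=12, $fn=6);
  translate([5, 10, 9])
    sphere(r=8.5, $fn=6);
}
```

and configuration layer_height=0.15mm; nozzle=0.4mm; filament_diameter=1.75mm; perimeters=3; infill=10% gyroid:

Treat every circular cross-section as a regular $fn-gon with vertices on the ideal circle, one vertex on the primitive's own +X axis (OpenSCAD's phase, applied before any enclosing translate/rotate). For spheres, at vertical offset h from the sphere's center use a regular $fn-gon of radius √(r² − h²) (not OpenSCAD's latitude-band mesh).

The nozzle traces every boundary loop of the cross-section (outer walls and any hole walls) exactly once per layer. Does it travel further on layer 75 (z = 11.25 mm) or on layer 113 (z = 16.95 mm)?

layer 75 (z = 11.25 mm)

Layer 75 (z = 11.25): the sphere: section is a regular 6-gon, circumradius = √(r²−h²) = √(6.5²−4.75²) = 4.437 (perimeter = 2·6·4.437·sin(180°/6) = 26.62 mm); the cylinder at (12, 6) is absent (z outside [5.5, 10.5]); the sphere at (5, 10): section is a regular 6-gon, circumradius = √(r²−h²) = √(8.5²−2.25²) = 8.197 (perimeter = 2·6·8.197·sin(180°/6) = 49.18 mm); Taking the union: the regions partially overlap (shared area 1.75 mm²), so the edge portions inside another operand are dropped and the merged outline is re-measured after clipping — boundary = 69.91 mm. So its perimeter = 69.91 mm. Layer 113 (z = 16.95): the sphere does not reach this height (|z−center|=10.450 > r=6.5); the cylinder at (12, 6) is not intersected at this z (z outside [5.5, 10.5]); the r=8.5 sphere at (5, 10) contributes a regular 6-gon of circumradius √(8.5²−7.95²) = 3.008 (perimeter = 2·6·3.008·sin(180°/6) = 18.05 mm); Merging all regions: only the r=8.5 sphere at (5, 10) is present, so the union is just that shape — boundary = 18.05 mm. So its perimeter = 18.05 mm. Layer 75 is larger (69.91 vs 18.05 mm).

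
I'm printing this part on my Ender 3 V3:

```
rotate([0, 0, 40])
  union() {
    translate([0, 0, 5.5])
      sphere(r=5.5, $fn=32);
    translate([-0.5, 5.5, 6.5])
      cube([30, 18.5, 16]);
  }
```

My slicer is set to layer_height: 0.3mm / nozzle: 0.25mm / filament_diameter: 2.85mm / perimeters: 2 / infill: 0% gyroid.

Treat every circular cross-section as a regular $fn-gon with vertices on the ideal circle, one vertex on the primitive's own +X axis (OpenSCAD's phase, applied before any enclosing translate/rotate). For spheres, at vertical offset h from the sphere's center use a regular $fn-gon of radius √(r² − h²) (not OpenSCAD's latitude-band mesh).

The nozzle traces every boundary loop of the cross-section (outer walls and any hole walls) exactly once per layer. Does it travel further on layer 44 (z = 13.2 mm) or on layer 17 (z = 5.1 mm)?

layer 44 (z = 13.2 mm)

Layer 44 (z = 13.2): the sphere is not intersected at this z (|z−center|=7.700 > r=5.5); the 30×18.5 cube at (-0.5, 5.5) contributes its full rectangle (perimeter 97.00 mm); Combining (union): only the 30×18.5 cube at (-0.5, 5.5) is present, so the union is just that shape — boundary = 97.00 mm; (whole slice rotated 40° about Z — lengths, areas and connectivity unchanged). So its perimeter = 97.00 mm. Layer 17 (z = 5.1): the r=5.5 sphere slices to a regular 32-gon of circumradius 5.485 (√(r²−h²) with h=0.4 from center) (perimeter = 2·32·5.485·sin(180°/32) = 34.41 mm); the cube at (-0.5, 5.5) is absent (z outside [6.5, 22.5]); Merging all regions: only the r=5.5 sphere is present, so the union is just that shape — boundary = 34.41 mm; (whole slice rotated 40° about Z — lengths, areas and connectivity unchanged). So its perimeter = 34.41 mm. Layer 44 is larger (97.00 vs 34.41 mm).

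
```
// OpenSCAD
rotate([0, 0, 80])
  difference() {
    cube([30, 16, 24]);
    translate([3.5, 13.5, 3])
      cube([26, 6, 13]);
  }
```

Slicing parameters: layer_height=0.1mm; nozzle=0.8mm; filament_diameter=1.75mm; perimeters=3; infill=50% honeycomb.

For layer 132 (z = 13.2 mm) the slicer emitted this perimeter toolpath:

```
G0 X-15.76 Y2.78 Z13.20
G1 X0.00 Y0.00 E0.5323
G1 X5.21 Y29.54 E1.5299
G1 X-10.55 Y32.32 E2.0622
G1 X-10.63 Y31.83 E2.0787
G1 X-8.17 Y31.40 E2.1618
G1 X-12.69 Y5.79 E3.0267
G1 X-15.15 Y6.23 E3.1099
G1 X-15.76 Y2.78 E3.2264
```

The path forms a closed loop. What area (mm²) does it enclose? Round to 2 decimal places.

Apply the shoelace formula to the sequence of (X, Y) vertices; enclosed area = 414.97 mm².

414.97 mm²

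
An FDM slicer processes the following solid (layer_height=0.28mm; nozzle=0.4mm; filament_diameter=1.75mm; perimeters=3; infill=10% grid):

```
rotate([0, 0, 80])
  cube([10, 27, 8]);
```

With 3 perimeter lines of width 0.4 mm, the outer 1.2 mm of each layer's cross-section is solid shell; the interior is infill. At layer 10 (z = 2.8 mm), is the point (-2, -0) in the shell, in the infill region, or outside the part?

At z = 2.8 mm: the 10×27 cube contributes its full rectangle; (rotated 80° about Z; rotation is an isometry so areas/perimeters/island counts are preserved). Overall, the cross-section is a single solid region. Undo the 80° rotation: the query point maps to (-0.347, 1.970) in the un-rotated model frame. The nearest boundary edge runs (0.00, 27.00)→(0.00, 0.00); distance from the point to it = 0.35 mm. The point is not inside any of the regions above, so it lies outside the cross-section (0.35 mm from the nearest boundary).

outside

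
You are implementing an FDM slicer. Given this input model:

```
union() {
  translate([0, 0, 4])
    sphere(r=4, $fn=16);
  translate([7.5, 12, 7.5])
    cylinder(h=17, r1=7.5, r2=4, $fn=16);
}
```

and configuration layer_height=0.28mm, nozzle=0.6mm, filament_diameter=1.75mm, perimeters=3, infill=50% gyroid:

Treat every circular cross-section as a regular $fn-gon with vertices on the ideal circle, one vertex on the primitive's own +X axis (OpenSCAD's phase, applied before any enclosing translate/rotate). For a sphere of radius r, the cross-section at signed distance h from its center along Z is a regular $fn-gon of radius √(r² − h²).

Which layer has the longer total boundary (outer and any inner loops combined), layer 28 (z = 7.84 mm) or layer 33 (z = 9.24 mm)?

layer 28 (z = 7.84 mm)

Layer 28 (z = 7.84): the r=4 sphere slices to a regular 16-gon of circumradius 1.120 (√(r²−h²) with h=3.84 from center) (perimeter = 2·16·1.120·sin(180°/16) = 6.99 mm); the cone at (7.5, 12) (r1=7.5→r2=4) has section circumradius 7.430 here — a regular 16-gon (perimeter = 2·16·7.430·sin(180°/16) = 46.38 mm); Combining (union): the 2 present regions are separate (no shared area or edge), so areas and boundary lengths simply add and each stays a separate island — boundary = 53.38 mm. So its perimeter = 53.38 mm. Layer 33 (z = 9.24): the sphere is absent (|z−center|=5.240 > r=4); the cone at (7.5, 12): at t=0.102 of its height the radius interpolates to r₁+(r₂−r₁)t = 7.142, giving a regular 16-gon of that circumradius (perimeter = 2·16·7.142·sin(180°/16) = 44.59 mm); Combining (union): only the cone at (7.5, 12) is present, so the union is just that shape — boundary = 44.59 mm. So its perimeter = 44.59 mm. Layer 28 is larger (53.38 vs 44.59 mm).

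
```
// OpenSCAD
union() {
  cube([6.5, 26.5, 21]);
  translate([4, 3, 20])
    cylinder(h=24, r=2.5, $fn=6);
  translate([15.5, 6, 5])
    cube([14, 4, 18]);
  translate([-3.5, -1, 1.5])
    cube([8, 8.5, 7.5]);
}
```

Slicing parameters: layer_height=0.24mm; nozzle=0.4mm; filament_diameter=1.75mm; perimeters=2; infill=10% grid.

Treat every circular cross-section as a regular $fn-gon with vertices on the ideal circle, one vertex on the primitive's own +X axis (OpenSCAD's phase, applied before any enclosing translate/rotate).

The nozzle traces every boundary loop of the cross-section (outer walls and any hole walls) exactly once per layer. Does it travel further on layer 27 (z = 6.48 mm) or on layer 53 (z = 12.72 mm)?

layer 27 (z = 6.48 mm)

Layer 27 (z = 6.48): the cube (footprint 6.5×26.5) is included at this height (perimeter 66.00 mm); the cylinder at (4, 3) is absent (z outside [20, 44]); the 14×4 cube at (15.5, 6) contributes its full rectangle (perimeter 36.00 mm); the 8×8.5 cube at (-3.5, -1) contributes its full rectangle (perimeter 33.00 mm); Taking the union: the regions partially overlap (shared area 33.75 mm²), so the edge portions inside another operand are dropped and the merged outline is re-measured after clipping — boundary = 111.00 mm. So its perimeter = 111.00 mm. Layer 53 (z = 12.72): the cube is present — its section is the full 6.5×26.5 rectangle (perimeter 66.00 mm); the cylinder at (4, 3) is not intersected at this z (z outside [20, 44]); the cube at (15.5, 6) (footprint 14×4) is included at this height (perimeter 36.00 mm); the cube at (-3.5, -1) does not reach this height (z outside [1.5, 9]); Merging all regions: the 2 present regions are separate (no shared area or edge), so areas and boundary lengths simply add and each stays a separate island — boundary = 102.00 mm. So its perimeter = 102.00 mm. Layer 27 is larger (111.00 vs 102.00 mm).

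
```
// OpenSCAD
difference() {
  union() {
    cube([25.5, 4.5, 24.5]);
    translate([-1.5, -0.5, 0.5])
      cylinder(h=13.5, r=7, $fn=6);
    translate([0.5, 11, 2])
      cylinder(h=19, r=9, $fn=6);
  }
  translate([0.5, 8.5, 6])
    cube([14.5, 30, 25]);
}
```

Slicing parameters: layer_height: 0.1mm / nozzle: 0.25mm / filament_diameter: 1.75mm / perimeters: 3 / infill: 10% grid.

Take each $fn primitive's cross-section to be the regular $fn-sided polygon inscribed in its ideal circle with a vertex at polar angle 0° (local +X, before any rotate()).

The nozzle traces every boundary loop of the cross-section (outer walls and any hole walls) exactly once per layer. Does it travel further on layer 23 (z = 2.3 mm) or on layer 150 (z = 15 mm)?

Layer 23 (z = 2.3): the cube (footprint 25.5×4.5) is included at this height (perimeter 60.00 mm); the r=7 cylinder at (-1.5, -0.5) gives a regular 6-gon of circumradius 7 (constant along its height) (perimeter = 2·6·7.000·sin(180°/6) = 42.00 mm); the r=9 cylinder at (0.5, 11) contributes a regular 6-gon of circumradius 9 (perimeter = 2·6·9.000·sin(180°/6) = 54.00 mm); Merging all regions: the regions partially overlap (shared area 37.98 mm²), so the edge portions inside another operand are dropped and the merged outline is re-measured after clipping — boundary = 113.90 mm; the cube at (0.5, 8.5) is absent (z outside [6, 31]); Taking the first minus the rest: none of the subtracted shapes is present at this height, so that combined region is unchanged — boundary = 113.90 mm. So its perimeter = 113.90 mm. Layer 150 (z = 15): the 25.5×4.5 cube contributes its full rectangle (perimeter 60.00 mm); the cylinder at (-1.5, -0.5) is absent (z outside [0.5, 14]); the r=9 cylinder at (0.5, 11) gives a regular 6-gon of circumradius 9 (constant along its height) (perimeter = 2·6·9.000·sin(180°/6) = 54.00 mm); Merging all regions: the regions partially overlap (shared area 6.95 mm²), so the edge portions inside another operand are dropped and the merged outline is re-measured after clipping — boundary = 100.46 mm; the cube at (0.5, 8.5) (footprint 14.5×30) is included at this height (perimeter 89.00 mm); Subtracting the remaining from the first: starting from that combined region, the 14.5×30 cube at (0.5, 8.5) partially overlaps it — only the 73.31 mm² overlap (of its 435.00 mm²) is removed, clipping the outline — boundary = 101.93 mm. So its perimeter = 101.93 mm. Layer 23 is larger (113.90 vs 101.93 mm).

layer 23 (z = 2.3 mm)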